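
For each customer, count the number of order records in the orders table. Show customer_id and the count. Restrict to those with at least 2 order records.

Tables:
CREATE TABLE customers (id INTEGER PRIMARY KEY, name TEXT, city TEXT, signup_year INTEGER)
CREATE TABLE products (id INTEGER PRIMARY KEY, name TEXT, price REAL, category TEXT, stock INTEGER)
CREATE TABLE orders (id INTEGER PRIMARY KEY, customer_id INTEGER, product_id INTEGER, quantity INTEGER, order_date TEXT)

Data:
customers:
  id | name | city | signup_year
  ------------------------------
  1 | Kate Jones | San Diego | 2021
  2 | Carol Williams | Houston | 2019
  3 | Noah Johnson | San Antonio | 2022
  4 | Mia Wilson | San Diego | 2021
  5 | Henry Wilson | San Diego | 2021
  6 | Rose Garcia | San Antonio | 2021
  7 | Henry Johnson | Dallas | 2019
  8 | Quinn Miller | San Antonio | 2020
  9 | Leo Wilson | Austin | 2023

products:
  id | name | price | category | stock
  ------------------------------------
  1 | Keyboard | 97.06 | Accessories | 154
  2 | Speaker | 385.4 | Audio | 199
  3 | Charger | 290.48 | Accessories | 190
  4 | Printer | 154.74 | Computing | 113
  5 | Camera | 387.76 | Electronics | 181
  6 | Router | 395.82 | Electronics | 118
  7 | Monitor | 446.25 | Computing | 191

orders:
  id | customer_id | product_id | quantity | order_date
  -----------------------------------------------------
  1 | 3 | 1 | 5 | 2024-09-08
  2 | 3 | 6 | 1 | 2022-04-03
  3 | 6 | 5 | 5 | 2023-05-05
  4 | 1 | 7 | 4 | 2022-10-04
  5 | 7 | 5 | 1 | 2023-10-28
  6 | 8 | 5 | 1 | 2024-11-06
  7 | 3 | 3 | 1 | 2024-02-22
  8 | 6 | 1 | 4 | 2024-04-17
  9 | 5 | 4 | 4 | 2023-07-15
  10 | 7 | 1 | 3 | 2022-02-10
SELECT customer_id, COUNT(*) AS order_count FROM orders GROUP BY customer_id HAVING COUNT(*) >= 2

Execution result:
customer_id | order_count
3 | 3
6 | 2
7 | 2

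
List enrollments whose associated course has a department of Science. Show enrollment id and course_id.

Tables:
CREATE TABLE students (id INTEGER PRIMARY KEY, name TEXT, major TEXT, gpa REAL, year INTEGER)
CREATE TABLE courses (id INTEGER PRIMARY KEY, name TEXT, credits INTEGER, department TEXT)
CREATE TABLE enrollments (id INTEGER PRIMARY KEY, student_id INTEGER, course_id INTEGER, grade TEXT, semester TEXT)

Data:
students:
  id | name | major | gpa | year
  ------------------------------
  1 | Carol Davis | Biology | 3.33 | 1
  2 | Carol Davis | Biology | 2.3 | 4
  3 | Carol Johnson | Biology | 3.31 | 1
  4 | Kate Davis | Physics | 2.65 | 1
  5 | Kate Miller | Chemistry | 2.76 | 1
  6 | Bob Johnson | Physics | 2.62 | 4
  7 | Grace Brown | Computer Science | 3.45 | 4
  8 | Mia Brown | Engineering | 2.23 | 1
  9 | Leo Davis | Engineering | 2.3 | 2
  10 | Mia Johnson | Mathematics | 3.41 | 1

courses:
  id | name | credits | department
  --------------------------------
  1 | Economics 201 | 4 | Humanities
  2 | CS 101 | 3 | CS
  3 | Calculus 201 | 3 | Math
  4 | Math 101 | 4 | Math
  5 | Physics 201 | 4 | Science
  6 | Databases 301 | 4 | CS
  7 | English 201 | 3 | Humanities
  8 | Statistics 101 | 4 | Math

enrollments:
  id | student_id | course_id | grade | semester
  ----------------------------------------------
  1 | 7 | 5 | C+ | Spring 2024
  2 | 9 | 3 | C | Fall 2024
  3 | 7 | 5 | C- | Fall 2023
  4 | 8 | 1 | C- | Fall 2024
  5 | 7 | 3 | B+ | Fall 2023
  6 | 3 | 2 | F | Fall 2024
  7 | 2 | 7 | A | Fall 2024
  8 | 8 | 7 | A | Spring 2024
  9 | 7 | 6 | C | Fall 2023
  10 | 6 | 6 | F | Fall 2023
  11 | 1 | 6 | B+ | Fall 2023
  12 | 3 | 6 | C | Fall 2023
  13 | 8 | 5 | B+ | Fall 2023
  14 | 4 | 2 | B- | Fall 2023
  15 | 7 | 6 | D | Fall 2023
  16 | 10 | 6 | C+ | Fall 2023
SELECT id, course_id FROM enrollments WHERE course_id IN (SELECT id FROM courses WHERE department = 'Science')

Execution result:
id | course_id
1 | 5
3 | 5
13 | 5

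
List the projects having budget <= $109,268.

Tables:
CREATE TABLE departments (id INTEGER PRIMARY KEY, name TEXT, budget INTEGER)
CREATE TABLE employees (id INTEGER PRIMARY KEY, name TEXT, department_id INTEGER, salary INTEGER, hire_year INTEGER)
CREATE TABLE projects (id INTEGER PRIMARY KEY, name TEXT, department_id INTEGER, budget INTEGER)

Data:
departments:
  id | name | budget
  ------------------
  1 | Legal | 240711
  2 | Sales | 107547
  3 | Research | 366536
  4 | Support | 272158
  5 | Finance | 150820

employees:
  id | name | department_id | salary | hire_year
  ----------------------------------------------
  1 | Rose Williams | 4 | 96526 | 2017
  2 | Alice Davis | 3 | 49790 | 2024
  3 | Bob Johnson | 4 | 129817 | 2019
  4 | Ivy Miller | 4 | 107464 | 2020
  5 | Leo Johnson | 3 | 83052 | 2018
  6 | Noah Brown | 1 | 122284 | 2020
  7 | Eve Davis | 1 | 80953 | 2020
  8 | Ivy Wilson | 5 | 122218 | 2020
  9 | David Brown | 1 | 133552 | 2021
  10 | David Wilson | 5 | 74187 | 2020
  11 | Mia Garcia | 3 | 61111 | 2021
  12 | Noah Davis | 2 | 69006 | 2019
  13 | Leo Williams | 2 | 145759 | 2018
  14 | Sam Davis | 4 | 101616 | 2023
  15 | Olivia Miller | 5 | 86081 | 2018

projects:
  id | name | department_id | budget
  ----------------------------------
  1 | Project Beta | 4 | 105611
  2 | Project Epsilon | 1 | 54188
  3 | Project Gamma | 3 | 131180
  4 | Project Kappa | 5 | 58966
SELECT name, budget FROM projects WHERE budget <= 109268

Execution result:
name | budget
Project Beta | 105611
Project Epsilon | 54188
Project Kappa | 58966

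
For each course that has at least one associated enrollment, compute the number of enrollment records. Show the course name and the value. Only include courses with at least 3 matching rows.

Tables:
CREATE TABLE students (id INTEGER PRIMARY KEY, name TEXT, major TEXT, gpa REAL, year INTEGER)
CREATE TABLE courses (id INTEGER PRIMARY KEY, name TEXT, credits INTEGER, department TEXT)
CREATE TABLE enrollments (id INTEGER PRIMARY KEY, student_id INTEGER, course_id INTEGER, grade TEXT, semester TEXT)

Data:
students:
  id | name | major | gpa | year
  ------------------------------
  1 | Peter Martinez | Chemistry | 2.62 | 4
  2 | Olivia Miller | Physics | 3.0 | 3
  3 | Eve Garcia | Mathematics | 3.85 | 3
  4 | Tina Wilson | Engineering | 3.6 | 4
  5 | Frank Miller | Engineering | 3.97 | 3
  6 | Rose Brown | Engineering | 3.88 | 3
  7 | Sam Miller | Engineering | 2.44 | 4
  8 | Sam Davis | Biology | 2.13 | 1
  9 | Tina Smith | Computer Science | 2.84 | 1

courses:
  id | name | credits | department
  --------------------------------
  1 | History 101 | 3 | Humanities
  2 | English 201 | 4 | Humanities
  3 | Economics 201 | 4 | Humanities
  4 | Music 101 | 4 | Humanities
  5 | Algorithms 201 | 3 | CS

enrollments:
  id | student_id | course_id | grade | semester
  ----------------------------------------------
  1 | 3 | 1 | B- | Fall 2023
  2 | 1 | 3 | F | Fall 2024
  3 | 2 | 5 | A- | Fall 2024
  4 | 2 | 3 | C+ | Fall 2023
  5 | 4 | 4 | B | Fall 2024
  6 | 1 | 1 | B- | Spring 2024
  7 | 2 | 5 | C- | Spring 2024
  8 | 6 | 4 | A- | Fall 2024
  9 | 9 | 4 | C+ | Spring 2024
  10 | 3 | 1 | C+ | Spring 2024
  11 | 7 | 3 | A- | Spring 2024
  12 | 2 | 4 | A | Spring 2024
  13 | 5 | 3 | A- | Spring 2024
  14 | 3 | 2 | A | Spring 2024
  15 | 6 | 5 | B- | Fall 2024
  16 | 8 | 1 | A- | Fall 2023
SELECT p.name, COUNT(*) AS n FROM enrollments c JOIN courses p ON c.course_id = p.id GROUP BY p.id, p.name HAVING COUNT(*) >= 3

Execution result:
name | n
History 101 | 4
Economics 201 | 4
Music 101 | 4
Algorithms 201 | 3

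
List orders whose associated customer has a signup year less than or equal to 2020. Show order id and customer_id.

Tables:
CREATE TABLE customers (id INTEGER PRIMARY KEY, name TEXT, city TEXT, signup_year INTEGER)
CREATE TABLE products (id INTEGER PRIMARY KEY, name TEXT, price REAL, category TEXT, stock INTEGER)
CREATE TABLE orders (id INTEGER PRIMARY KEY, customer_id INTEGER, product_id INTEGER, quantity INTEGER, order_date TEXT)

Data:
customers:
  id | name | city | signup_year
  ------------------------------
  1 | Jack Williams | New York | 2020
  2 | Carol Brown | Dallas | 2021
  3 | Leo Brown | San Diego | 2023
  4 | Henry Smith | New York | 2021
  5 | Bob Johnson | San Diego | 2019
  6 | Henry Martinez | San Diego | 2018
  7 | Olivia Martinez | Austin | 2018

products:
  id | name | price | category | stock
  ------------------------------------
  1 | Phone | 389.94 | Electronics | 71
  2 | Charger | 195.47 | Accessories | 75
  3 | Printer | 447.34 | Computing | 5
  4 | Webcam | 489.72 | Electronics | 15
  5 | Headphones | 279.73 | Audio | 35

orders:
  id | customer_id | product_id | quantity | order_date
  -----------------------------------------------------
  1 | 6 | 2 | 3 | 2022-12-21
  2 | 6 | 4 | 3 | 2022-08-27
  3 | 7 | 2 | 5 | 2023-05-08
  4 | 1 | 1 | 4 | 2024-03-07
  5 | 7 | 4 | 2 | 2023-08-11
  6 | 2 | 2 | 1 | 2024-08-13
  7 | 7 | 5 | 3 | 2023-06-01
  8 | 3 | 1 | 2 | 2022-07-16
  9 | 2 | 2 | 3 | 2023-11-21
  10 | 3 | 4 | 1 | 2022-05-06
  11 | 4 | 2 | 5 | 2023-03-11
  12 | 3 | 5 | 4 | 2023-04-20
SELECT id, customer_id FROM orders WHERE customer_id IN (SELECT id FROM customers WHERE signup_year <= 2020)

Execution result:
id | customer_id
1 | 6
2 | 6
3 | 7
4 | 1
5 | 7
7 | 7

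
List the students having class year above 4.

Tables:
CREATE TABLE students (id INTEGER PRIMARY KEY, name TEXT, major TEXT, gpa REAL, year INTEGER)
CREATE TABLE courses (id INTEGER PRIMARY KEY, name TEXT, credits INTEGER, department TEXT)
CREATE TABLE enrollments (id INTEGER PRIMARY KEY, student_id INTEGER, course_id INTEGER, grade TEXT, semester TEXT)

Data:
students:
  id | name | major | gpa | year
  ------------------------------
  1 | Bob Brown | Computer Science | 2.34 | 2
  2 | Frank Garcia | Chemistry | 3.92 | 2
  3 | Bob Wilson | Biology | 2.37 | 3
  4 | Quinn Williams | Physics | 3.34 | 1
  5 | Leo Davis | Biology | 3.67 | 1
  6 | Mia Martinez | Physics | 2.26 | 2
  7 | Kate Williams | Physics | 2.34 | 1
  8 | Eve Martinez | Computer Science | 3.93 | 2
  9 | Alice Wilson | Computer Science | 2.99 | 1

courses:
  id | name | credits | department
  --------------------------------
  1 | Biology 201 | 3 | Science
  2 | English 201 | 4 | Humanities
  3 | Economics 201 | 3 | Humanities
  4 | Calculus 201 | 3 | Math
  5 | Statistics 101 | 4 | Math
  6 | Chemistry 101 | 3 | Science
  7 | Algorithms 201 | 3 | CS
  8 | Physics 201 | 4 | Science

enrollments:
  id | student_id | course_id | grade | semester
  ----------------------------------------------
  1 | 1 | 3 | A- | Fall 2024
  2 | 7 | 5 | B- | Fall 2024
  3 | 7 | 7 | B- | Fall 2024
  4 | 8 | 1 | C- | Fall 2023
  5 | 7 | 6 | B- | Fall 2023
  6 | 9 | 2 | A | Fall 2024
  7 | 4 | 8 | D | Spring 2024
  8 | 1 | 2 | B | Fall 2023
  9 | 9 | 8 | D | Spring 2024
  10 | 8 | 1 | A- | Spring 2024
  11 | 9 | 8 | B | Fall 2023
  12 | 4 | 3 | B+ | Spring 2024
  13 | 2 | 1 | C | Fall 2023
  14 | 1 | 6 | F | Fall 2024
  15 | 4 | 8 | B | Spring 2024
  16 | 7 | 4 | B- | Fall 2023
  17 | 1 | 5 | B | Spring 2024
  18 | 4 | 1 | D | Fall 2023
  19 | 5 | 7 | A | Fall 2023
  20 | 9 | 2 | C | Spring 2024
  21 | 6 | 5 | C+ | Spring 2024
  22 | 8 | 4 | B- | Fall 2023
SELECT name, year FROM students WHERE year > 4

Execution result:
(no rows)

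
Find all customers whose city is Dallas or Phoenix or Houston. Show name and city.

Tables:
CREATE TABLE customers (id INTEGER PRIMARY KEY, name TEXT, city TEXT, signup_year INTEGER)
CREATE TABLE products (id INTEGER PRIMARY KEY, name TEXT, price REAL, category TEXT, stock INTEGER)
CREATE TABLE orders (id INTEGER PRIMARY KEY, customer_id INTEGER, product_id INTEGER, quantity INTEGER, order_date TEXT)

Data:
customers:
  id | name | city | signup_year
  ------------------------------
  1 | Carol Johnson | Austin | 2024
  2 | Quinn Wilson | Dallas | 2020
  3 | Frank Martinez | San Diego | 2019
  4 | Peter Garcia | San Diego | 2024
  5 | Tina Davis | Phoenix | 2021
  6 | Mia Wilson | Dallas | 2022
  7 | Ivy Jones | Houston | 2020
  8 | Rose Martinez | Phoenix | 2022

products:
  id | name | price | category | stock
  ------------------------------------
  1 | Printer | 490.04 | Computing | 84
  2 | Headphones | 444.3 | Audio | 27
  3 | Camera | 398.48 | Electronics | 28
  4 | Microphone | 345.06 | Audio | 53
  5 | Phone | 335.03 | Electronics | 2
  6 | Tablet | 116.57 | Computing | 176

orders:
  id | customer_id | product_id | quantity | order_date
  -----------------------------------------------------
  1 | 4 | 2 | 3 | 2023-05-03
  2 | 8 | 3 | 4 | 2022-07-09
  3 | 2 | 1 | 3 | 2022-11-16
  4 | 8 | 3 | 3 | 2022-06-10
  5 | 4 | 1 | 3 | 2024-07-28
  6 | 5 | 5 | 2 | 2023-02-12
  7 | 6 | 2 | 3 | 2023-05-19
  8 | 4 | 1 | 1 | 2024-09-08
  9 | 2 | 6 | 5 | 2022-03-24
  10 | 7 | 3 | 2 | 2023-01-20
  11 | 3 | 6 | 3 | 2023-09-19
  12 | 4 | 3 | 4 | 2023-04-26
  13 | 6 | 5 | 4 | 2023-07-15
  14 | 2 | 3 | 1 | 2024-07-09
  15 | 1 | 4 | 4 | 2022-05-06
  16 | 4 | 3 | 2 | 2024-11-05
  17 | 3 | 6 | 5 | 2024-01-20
SELECT name, city FROM customers WHERE city IN ('Dallas', 'Phoenix', 'Houston')

Execution result:
name | city
Quinn Wilson | Dallas
Tina Davis | Phoenix
Mia Wilson | Dallas
Ivy Jones | Houston
Rose Martinez | Phoenix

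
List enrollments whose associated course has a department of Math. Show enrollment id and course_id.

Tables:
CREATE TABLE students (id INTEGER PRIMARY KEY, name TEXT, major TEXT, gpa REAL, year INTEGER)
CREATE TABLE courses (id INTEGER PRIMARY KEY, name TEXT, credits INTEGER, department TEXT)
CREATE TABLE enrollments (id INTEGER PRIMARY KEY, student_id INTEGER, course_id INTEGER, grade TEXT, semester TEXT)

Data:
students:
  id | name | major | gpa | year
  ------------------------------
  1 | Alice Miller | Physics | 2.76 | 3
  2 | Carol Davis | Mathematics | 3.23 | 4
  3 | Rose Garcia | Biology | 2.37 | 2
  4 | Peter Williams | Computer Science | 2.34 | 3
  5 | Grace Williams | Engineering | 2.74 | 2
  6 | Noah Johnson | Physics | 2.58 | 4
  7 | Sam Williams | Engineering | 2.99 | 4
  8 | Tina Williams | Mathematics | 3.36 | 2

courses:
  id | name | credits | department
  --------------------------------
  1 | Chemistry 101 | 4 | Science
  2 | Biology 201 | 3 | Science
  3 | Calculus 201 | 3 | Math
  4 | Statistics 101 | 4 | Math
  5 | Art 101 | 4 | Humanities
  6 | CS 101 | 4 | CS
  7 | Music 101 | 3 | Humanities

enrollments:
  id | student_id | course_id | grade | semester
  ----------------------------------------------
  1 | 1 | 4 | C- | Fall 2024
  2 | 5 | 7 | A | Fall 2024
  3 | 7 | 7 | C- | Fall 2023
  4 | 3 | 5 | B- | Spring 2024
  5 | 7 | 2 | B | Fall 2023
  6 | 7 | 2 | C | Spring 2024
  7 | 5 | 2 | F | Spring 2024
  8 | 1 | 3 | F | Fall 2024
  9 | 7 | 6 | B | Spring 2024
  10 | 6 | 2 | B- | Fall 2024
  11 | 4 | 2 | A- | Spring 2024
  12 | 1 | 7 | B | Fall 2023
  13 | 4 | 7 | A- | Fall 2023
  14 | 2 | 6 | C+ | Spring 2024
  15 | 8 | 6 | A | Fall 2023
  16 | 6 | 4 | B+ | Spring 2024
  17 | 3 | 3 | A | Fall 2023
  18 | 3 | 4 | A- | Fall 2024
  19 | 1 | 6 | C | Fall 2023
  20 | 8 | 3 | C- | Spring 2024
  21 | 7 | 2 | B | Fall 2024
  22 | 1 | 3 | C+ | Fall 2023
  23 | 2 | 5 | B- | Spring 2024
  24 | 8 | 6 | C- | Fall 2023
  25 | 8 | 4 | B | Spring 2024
SELECT id, course_id FROM enrollments WHERE course_id IN (SELECT id FROM courses WHERE department = 'Math')

Execution result:
id | course_id
1 | 4
8 | 3
16 | 4
17 | 3
18 | 4
20 | 3
22 | 3
25 | 4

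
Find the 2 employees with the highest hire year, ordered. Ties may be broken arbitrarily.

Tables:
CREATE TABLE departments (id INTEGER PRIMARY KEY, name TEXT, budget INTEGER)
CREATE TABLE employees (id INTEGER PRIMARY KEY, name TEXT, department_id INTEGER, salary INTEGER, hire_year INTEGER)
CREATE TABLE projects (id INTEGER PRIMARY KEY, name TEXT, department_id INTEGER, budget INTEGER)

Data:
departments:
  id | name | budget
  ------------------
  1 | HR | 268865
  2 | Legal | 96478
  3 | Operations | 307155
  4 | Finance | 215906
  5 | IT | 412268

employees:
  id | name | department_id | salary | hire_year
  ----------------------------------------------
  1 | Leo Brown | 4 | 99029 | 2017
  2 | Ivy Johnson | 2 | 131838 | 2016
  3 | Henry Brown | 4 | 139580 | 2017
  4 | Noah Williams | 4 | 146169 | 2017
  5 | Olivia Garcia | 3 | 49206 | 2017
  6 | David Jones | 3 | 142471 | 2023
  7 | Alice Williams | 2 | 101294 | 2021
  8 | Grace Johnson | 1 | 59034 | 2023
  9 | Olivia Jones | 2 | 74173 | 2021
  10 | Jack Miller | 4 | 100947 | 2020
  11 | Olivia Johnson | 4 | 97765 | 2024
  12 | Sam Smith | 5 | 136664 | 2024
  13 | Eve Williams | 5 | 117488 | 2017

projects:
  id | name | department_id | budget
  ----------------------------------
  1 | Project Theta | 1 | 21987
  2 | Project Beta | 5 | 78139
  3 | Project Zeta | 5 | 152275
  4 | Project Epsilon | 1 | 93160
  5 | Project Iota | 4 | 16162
SELECT name, hire_year FROM employees ORDER BY hire_year DESC LIMIT 2

Execution result:
name | hire_year
Olivia Johnson | 2024
Sam Smith | 2024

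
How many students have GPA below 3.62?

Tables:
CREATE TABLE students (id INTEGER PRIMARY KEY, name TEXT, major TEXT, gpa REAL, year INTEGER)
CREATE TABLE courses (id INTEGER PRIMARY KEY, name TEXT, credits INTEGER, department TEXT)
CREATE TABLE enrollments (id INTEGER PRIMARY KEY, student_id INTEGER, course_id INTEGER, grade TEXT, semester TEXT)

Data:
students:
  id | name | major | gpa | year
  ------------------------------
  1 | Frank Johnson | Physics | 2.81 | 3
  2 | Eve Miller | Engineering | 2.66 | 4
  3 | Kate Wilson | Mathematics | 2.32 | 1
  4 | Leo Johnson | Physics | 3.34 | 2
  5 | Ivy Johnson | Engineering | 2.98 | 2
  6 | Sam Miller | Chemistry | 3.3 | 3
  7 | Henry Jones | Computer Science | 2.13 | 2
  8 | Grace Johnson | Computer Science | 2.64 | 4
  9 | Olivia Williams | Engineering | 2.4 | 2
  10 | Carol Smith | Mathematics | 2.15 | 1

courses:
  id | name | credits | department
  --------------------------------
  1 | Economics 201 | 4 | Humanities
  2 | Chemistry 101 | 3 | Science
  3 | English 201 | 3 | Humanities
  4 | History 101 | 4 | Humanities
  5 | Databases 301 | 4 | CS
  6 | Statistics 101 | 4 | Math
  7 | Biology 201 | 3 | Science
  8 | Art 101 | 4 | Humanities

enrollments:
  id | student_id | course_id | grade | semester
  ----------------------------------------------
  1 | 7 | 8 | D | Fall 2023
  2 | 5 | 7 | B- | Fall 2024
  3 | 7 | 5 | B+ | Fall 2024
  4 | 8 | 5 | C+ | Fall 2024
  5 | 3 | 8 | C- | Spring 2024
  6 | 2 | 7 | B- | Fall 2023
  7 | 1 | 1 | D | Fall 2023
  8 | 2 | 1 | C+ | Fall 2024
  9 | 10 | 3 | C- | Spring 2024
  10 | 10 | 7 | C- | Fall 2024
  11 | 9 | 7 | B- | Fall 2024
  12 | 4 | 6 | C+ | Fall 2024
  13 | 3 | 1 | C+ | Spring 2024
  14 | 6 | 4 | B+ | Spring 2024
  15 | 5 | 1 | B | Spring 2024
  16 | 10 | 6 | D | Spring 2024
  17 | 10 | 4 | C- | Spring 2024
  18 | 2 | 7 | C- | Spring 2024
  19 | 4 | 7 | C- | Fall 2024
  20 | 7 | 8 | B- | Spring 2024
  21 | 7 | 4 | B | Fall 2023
SELECT COUNT(*) FROM students WHERE gpa < 3.62

Execution result:
10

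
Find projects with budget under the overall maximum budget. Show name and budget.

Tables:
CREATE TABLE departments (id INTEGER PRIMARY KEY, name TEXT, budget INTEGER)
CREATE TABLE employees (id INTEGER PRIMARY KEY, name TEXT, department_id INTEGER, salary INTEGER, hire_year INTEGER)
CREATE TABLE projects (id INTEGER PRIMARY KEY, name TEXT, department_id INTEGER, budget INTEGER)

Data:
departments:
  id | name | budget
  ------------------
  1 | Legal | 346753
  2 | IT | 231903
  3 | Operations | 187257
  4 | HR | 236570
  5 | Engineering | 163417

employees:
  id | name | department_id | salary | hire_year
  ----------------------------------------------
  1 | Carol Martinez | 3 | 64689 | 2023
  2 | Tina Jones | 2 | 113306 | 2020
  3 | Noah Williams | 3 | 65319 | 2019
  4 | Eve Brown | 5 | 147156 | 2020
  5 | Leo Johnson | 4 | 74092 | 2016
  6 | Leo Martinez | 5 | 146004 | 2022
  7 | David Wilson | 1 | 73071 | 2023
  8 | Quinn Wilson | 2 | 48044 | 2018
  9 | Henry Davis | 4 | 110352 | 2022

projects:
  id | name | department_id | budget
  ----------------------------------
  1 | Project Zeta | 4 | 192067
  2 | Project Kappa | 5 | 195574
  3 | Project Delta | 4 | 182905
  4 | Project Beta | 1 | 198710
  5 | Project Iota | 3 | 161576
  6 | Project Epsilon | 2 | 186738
SELECT name, budget FROM projects WHERE budget < (SELECT MAX(budget) FROM projects)

Execution result:
name | budget
Project Zeta | 192067
Project Kappa | 195574
Project Delta | 182905
Project Iota | 161576
Project Epsilon | 186738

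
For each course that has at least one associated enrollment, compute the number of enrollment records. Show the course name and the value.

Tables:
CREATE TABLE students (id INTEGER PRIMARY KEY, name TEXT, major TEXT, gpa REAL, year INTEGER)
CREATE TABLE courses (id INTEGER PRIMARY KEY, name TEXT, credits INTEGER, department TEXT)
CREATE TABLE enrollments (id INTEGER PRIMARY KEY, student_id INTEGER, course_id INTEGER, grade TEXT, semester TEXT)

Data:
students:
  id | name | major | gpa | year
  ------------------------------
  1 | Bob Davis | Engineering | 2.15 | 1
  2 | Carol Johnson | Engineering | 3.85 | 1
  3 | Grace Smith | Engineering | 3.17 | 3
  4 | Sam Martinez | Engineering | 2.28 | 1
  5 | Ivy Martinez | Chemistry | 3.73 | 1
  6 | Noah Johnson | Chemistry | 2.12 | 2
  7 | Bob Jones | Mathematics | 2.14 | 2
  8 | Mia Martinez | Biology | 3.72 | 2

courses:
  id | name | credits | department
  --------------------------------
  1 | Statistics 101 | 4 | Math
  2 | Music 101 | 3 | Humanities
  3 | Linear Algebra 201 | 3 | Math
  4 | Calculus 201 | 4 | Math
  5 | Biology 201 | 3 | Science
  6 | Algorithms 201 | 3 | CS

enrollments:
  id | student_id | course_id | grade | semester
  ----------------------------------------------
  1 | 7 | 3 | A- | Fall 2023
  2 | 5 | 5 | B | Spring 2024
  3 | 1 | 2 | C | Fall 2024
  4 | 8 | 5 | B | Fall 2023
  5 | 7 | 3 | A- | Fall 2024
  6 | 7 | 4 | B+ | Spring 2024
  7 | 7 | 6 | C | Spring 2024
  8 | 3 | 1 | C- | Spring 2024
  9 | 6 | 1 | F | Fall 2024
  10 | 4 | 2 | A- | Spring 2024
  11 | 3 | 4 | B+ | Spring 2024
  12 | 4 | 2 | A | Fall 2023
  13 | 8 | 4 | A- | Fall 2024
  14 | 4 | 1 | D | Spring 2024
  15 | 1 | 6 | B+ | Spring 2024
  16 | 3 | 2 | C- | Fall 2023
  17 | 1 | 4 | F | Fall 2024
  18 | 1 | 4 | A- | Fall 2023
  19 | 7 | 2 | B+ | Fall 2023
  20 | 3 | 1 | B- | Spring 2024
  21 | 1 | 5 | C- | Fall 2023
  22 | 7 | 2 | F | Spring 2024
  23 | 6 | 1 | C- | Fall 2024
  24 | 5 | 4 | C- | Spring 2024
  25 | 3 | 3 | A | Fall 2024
SELECT p.name, COUNT(*) AS n FROM enrollments c JOIN courses p ON c.course_id = p.id GROUP BY p.id, p.name

Execution result:
name | n
Statistics 101 | 5
Music 101 | 6
Linear Algebra 201 | 3
Calculus 201 | 6
Biology 201 | 3
Algorithms 201 | 2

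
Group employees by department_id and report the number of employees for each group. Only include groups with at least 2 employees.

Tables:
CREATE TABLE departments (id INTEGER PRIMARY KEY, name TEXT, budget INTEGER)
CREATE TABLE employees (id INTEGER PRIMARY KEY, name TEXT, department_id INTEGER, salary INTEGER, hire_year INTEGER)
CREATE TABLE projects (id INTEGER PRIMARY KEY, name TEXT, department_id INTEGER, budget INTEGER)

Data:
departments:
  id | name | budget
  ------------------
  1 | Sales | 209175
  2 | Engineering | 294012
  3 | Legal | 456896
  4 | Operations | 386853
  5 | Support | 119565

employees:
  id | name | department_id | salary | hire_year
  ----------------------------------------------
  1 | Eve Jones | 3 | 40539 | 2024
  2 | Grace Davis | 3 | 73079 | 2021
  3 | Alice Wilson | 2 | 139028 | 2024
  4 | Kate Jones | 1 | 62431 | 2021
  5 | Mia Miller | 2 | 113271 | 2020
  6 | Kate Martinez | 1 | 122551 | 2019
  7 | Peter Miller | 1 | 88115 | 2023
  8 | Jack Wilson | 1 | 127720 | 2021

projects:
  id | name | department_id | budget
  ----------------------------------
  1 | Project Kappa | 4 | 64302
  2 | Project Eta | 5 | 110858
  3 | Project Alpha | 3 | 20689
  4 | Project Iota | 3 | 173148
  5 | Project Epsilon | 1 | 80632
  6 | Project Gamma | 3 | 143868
SELECT department_id, COUNT(*) AS n FROM employees GROUP BY department_id HAVING COUNT(*) >= 2

Execution result:
department_id | n
1 | 4
2 | 2
3 | 2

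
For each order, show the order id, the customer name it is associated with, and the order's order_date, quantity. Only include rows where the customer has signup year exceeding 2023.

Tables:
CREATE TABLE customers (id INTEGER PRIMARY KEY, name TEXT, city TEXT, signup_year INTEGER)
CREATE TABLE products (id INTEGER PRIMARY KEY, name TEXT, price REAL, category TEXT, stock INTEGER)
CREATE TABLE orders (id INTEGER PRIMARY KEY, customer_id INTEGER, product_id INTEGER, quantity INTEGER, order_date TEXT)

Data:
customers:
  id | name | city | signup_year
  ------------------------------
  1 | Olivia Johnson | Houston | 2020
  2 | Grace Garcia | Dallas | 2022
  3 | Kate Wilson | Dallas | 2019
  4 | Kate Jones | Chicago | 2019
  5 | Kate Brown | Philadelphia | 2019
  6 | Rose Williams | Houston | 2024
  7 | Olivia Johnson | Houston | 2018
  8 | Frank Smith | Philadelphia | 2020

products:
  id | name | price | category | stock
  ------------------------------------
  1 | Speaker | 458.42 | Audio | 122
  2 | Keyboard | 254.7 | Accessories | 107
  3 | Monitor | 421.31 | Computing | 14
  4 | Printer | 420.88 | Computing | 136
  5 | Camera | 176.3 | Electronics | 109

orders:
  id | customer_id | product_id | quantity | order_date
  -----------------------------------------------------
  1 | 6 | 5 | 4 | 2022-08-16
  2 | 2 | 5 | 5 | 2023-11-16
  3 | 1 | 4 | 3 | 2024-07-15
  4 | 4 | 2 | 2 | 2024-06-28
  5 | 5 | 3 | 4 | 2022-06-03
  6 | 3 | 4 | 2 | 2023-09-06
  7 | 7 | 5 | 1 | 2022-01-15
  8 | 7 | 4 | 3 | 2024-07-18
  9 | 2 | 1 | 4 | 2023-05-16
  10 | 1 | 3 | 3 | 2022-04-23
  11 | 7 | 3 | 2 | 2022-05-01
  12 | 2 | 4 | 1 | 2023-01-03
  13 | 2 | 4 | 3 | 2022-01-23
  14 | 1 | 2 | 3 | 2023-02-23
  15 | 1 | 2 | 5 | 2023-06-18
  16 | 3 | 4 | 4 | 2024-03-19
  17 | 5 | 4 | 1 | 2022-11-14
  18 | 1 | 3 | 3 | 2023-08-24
SELECT c.id, p.name AS customer, c.order_date, c.quantity FROM orders c JOIN customers p ON c.customer_id = p.id WHERE p.signup_year > 2023

Execution result:
id | customer | order_date | quantity
1 | Rose Williams | 2022-08-16 | 4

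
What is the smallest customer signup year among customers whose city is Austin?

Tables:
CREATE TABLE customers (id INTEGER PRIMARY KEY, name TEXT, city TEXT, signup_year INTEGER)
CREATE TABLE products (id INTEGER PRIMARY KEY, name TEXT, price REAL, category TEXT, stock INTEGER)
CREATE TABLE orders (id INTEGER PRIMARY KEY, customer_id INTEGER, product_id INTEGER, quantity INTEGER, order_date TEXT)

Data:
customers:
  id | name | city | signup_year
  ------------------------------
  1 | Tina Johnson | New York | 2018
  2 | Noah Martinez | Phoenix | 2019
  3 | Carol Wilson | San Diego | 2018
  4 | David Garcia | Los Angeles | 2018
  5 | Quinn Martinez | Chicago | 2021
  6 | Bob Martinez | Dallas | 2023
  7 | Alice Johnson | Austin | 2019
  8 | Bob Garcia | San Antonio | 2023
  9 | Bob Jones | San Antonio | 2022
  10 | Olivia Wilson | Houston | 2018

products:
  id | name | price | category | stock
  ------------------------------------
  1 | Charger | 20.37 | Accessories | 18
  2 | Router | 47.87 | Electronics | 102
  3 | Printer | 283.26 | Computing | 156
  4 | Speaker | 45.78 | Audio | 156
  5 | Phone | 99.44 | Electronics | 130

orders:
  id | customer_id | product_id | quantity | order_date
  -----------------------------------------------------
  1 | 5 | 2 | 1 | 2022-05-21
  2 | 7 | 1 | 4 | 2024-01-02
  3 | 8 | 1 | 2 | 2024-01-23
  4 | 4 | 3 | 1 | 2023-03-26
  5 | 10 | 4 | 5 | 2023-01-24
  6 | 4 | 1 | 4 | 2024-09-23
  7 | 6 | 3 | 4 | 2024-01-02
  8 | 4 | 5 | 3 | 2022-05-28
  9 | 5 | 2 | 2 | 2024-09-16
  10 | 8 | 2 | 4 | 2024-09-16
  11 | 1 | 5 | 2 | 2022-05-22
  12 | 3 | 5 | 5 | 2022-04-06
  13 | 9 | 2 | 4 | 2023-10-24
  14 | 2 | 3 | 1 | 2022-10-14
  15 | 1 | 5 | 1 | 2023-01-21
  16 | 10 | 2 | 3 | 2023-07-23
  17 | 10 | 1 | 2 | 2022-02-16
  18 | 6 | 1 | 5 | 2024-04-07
SELECT MIN(signup_year) FROM customers WHERE city = 'Austin'

Execution result:
2019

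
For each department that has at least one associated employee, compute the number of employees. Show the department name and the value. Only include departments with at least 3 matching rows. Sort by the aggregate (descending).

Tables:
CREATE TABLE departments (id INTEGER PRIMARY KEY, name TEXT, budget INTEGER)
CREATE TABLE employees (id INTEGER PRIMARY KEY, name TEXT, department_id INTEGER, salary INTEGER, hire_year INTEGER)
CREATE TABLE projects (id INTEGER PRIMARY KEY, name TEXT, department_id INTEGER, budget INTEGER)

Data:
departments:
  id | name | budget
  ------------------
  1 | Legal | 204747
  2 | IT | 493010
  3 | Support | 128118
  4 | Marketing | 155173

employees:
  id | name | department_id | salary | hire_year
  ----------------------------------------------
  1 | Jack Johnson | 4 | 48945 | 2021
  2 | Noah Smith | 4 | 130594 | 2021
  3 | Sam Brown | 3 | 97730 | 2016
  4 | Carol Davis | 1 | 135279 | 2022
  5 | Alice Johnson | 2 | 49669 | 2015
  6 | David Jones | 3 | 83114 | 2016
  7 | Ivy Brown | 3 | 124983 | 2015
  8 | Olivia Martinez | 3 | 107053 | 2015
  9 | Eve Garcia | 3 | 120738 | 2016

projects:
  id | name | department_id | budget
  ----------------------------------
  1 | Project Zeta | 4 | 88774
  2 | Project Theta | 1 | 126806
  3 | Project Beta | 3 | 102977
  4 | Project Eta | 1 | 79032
SELECT p.name, COUNT(*) AS n FROM employees c JOIN departments p ON c.department_id = p.id GROUP BY p.id, p.name HAVING COUNT(*) >= 3 ORDER BY n DESC

Execution result:
name | n
Support | 5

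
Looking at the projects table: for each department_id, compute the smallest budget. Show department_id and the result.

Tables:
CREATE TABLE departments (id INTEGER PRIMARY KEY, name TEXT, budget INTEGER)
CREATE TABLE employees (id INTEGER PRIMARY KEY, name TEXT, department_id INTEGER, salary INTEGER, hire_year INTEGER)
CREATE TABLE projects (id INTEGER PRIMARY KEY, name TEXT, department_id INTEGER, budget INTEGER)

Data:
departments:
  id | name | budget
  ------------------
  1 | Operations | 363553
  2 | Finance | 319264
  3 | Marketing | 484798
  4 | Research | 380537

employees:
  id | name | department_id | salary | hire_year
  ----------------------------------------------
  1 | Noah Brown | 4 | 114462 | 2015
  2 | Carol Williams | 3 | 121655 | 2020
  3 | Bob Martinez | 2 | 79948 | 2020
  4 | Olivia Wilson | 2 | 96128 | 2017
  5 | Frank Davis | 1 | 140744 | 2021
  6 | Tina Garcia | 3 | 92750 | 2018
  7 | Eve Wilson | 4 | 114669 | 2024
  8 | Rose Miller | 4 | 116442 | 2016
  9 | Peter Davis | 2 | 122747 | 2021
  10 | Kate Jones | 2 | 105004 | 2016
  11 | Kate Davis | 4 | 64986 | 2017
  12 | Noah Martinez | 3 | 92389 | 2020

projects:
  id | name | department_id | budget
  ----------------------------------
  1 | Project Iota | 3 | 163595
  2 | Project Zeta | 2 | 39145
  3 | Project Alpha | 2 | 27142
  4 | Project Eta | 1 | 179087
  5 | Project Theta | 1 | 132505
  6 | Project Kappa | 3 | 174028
SELECT department_id, MIN(budget) AS min_budget FROM projects GROUP BY department_id

Execution result:
department_id | min_budget
1 | 132505
2 | 27142
3 | 163595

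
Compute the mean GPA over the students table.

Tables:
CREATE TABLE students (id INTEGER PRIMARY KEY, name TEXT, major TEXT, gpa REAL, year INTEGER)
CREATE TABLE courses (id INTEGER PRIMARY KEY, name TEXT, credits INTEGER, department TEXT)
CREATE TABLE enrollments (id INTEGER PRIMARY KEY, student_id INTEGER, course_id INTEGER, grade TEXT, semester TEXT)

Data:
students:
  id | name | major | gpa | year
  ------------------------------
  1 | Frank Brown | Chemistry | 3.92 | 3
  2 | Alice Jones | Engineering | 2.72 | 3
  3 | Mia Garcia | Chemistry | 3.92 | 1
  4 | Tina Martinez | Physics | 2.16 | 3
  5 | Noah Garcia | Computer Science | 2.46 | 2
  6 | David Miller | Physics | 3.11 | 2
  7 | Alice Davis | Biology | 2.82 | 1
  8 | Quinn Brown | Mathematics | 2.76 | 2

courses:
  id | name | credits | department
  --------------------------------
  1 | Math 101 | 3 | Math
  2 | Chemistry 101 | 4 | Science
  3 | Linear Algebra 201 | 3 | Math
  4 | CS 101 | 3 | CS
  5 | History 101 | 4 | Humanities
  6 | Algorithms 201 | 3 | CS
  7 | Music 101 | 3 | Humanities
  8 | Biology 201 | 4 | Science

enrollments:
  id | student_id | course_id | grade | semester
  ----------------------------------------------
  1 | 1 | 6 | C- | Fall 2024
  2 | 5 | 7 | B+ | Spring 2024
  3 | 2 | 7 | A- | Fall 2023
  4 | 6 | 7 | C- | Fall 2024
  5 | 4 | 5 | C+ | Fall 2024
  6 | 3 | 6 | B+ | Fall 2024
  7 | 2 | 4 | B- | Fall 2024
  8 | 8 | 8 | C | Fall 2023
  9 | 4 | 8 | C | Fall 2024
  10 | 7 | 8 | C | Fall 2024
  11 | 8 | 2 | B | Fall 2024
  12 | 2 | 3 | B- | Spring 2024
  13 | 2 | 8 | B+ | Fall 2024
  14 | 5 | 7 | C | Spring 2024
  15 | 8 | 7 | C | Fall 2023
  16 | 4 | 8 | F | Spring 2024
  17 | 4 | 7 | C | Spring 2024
SELECT AVG(gpa) FROM students

Execution result:
2.98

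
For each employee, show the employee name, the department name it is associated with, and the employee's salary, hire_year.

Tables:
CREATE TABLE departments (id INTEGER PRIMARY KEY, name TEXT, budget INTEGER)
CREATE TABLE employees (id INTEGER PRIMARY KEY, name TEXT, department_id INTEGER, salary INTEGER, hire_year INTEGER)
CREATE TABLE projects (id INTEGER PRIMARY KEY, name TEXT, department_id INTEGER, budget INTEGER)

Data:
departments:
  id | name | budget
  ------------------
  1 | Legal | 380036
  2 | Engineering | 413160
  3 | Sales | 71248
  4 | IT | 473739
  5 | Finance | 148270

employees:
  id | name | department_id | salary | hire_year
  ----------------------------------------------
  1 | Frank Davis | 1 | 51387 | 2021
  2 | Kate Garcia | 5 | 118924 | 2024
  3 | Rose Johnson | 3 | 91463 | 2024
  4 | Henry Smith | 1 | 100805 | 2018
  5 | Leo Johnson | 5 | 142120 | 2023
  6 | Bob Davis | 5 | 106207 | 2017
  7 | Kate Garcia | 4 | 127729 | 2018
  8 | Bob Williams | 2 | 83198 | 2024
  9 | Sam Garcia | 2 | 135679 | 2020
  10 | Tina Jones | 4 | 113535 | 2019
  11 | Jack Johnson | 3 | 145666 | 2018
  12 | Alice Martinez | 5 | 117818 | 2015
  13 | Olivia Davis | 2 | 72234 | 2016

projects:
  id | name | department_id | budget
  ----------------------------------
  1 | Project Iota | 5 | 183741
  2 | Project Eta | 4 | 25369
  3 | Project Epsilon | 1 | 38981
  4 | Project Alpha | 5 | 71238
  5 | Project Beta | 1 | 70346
SELECT c.name, p.name AS department, c.salary, c.hire_year FROM employees c JOIN departments p ON c.department_id = p.id

Execution result:
name | department | salary | hire_year
Frank Davis | Legal | 51387 | 2021
Kate Garcia | Finance | 118924 | 2024
Rose Johnson | Sales | 91463 | 2024
Henry Smith | Legal | 100805 | 2018
Leo Johnson | Finance | 142120 | 2023
Bob Davis | Finance | 106207 | 2017
Kate Garcia | IT | 127729 | 2018
Bob Williams | Engineering | 83198 | 2024
Sam Garcia | Engineering | 135679 | 2020
Tina Jones | IT | 113535 | 2019
Jack Johnson | Sales | 145666 | 2018
Alice Martinez | Finance | 117818 | 2015
Olivia Davis | Engineering | 72234 | 2016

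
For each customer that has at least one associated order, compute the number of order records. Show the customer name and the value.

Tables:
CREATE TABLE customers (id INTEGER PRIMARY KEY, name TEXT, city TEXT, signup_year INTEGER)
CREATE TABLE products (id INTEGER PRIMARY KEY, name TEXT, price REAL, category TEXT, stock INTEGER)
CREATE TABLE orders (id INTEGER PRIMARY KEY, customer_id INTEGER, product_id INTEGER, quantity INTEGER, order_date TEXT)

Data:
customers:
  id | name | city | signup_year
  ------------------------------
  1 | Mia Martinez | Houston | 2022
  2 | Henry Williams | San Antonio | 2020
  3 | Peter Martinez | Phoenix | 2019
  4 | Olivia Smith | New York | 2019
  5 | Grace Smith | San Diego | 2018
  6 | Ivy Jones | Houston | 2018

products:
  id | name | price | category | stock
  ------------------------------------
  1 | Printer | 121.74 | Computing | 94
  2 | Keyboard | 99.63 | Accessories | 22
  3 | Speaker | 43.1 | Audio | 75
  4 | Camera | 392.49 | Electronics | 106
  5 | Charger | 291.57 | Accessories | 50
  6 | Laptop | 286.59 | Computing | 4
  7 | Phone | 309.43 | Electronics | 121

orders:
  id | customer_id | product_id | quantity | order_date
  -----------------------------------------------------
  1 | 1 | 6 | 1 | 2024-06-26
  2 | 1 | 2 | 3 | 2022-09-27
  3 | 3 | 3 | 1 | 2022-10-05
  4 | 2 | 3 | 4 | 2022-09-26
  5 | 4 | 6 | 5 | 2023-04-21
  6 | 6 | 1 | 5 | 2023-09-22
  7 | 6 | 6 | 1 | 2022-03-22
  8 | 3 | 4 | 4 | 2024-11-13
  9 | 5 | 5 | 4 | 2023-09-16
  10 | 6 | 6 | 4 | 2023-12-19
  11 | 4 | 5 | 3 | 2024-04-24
SELECT p.name, COUNT(*) AS n FROM orders c JOIN customers p ON c.customer_id = p.id GROUP BY p.id, p.name

Execution result:
name | n
Mia Martinez | 2
Henry Williams | 1
Peter Martinez | 2
Olivia Smith | 2
Grace Smith | 1
Ivy Jones | 3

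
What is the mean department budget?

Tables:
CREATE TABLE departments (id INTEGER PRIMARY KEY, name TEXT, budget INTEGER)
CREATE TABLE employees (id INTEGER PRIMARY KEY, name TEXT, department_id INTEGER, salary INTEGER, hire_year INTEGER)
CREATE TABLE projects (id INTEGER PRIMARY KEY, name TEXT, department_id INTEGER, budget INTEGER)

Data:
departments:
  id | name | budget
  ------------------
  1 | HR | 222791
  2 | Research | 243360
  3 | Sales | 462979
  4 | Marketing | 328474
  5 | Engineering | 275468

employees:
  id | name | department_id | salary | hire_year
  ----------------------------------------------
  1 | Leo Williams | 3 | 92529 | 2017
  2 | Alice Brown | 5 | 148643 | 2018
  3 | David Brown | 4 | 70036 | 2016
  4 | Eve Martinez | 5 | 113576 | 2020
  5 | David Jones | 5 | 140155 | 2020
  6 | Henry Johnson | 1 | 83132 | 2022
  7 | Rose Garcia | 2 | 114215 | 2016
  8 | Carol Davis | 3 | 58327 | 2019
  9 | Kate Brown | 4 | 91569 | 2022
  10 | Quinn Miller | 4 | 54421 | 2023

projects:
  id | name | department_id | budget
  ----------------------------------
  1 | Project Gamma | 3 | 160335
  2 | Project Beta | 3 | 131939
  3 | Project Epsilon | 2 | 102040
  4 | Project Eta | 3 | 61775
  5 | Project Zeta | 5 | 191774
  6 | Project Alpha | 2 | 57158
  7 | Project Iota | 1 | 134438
SELECT AVG(budget) FROM departments

Execution result:
306614.40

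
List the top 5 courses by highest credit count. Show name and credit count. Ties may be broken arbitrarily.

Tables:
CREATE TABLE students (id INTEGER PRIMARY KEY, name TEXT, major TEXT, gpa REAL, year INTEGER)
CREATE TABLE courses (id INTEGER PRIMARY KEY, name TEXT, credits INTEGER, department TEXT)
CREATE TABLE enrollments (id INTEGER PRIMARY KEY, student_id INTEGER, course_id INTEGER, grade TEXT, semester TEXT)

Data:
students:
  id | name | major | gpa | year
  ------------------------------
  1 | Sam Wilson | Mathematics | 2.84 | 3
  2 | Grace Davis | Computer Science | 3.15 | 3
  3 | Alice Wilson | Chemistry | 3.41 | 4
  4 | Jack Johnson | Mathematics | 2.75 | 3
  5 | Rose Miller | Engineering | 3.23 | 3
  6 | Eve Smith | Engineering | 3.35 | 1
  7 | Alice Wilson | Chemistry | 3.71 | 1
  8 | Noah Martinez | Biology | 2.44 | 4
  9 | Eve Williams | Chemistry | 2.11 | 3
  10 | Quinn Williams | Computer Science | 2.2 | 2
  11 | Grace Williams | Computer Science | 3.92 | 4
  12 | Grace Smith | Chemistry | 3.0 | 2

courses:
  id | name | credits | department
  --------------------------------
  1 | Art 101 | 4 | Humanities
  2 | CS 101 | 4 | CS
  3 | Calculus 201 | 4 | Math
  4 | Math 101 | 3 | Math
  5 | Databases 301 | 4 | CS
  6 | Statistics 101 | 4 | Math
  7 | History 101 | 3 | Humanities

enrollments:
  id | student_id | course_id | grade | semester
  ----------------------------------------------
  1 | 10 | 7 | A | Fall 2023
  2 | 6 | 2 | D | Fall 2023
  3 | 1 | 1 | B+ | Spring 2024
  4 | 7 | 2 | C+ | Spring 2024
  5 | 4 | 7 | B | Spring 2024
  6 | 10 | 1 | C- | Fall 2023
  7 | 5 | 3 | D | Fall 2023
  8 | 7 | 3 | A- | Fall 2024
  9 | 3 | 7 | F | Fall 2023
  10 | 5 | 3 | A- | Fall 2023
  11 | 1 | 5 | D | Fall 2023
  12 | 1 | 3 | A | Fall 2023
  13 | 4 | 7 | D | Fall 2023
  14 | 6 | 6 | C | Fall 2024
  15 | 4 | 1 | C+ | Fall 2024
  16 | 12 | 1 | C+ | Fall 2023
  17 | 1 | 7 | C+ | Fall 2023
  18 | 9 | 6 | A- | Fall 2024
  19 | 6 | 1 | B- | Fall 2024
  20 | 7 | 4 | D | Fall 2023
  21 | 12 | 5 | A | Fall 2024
SELECT name, credits FROM courses ORDER BY credits DESC LIMIT 5

Execution result:
name | credits
Art 101 | 4
CS 101 | 4
Calculus 201 | 4
Databases 301 | 4
Statistics 101 | 4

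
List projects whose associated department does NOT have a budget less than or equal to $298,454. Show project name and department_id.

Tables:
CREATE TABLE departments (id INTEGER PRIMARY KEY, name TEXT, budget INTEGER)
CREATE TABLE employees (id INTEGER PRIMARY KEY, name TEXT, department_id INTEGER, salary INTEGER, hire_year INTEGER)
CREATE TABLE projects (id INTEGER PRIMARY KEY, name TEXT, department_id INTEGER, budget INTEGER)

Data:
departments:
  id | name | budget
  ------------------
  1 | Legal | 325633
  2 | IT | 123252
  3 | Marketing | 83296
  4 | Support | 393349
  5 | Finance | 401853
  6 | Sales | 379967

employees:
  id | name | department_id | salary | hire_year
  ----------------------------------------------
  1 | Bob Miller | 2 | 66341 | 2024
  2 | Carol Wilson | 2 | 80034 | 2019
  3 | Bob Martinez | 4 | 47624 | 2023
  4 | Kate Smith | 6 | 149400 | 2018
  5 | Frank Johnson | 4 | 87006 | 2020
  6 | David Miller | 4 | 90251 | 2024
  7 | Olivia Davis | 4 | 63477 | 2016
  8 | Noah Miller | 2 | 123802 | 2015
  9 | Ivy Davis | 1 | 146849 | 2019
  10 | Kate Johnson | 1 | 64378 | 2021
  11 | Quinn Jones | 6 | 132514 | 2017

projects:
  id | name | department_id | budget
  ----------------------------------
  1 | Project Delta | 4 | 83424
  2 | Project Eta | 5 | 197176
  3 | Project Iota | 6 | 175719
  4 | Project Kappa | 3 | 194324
SELECT name, department_id FROM projects WHERE department_id NOT IN (SELECT id FROM departments WHERE budget <= 298454)

Execution result:
name | department_id
Project Delta | 4
Project Eta | 5
Project Iota | 6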